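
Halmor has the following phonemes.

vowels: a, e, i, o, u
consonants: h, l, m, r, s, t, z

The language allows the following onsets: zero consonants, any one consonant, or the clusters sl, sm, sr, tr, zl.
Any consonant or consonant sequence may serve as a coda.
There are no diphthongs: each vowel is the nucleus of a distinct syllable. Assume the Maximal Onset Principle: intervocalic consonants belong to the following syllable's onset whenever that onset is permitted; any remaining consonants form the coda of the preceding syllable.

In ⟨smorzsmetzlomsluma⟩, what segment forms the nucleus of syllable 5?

a

Vowels present: o, e, o, u, a; each is a nucleus, giving 5 syllables.
The fifth nucleus (vowel 5 from the left) is /a/.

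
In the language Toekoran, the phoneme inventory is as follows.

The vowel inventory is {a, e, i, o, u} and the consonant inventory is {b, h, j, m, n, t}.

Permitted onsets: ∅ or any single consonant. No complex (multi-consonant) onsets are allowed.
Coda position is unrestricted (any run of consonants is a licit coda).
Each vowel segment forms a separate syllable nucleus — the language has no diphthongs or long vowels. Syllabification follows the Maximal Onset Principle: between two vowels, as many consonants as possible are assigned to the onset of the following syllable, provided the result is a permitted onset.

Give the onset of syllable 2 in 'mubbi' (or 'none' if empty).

The vowels are u, i — 2 nuclei, so 2 syllables.
/u…i/ gap (V1→V2): /bb/; trying suffixes from longest down, /b/ is the first permitted one, so coda /b/ | onset /b/.
Putting it together: mub.bi.
Syllable 2 is /bi/: onset /b/, nucleus /i/, coda ∅.

b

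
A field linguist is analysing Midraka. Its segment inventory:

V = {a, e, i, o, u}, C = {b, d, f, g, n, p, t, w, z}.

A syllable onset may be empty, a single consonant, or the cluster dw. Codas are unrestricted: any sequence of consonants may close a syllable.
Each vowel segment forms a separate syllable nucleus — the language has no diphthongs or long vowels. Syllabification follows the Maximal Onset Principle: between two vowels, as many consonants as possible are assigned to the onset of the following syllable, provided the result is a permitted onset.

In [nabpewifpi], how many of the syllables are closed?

2

The vowels are a, e, i, i — 4 nuclei, so 4 syllables.
σ1/σ2 boundary: /bp/; trying suffixes from longest down, /p/ is the first permitted one, so coda /b/ | onset /p/.
σ2/σ3 boundary: /w/ → onset of the next syllable (single consonants are always licit onsets).
σ3/σ4 boundary: cluster /fp/ — the longest permitted-onset suffix is /p/; onset = /p/, preceding coda = /f/.
So the parse is nab.pe.wif.pi.
Classifying each syllable: /nab/ (closed), /pe/ (open), /wif/ (closed), /pi/ (open).
Closed syllables: 2.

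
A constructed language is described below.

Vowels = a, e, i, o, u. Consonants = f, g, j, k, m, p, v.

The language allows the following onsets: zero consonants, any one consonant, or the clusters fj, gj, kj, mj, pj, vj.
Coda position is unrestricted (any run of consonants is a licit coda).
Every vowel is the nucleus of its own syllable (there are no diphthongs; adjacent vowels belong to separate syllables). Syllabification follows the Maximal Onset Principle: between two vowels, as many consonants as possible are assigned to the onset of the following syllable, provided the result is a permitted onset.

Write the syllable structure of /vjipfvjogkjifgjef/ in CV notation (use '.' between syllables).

CCVCC.CCVC.CCVC.CCVC

Vowels present: i, o, i, e; each is a nucleus, giving 4 syllables.
V1 /i/ – V2 /o/: /pfvj/ splits as /pf/ + /vj/ (/vj/ is the longest suffix that is a licit onset).
V2 /o/ – V3 /i/: /gkj/; trying suffixes from longest down, /kj/ is the first permitted one, so coda /g/ | onset /kj/.
V3 /i/ – V4 /e/: cluster /fgj/ — the longest permitted-onset suffix is /gj/; onset = /gj/, preceding coda = /f/.
Syllabification: vjipf.vjog.kjif.gjef.
Mapping each syllable to C/V: /vjipf/ → CCVCC, /vjog/ → CCVC, /kjif/ → CCVC, /gjef/ → CCVC.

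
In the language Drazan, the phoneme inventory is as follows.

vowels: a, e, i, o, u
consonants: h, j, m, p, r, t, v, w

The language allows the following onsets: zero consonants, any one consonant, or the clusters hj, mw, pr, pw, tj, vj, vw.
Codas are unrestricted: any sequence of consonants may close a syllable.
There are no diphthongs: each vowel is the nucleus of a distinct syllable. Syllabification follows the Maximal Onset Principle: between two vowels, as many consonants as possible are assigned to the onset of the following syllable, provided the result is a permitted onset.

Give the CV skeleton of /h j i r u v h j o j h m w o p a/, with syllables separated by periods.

CCV.CVC.CCVCC.CCV.CV

The vowels are i, u, o, o, a — 5 nuclei, so 5 syllables.
Between /i/ (V1) and /u/ (V2): /r/ is a single consonant, so it becomes the next onset.
Between /u/ (V2) and /o/ (V3): /vhj/ — longest licit onset from the right is /hj/, leaving /v/ as coda.
Between /o/ (V3) and /o/ (V4): cluster /jhmw/ — the longest permitted-onset suffix is /mw/; onset = /mw/, preceding coda = /jh/.
Between /o/ (V4) and /a/ (V5): just /p/ — single C goes to the following onset.
Syllabification: hji.ruv.hjojh.mwo.pa.
Mapping each syllable to C/V: /hji/ → CCV, /ruv/ → CVC, /hjojh/ → CCVCC, /mwo/ → CCV, /pa/ → CV.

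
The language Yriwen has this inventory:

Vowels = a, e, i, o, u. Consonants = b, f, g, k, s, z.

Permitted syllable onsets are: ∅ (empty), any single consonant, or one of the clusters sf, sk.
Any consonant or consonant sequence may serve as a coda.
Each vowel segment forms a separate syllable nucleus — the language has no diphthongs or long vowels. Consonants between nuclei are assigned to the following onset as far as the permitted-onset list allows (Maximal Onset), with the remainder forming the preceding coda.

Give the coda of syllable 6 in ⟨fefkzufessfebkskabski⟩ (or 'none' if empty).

The vowels are e, u, e, e, a, i — 6 nuclei, so 6 syllables.
σ1/σ2 boundary: /fkz/ splits as /fk/ + /z/ (/z/ is the longest suffix that is a licit onset).
σ2/σ3 boundary: just /f/ — single C goes to the following onset.
σ3/σ4 boundary: cluster /ssf/ — the longest permitted-onset suffix is /sf/; onset = /sf/, preceding coda = /s/.
σ4/σ5 boundary: /bksk/ splits as /bk/ + /sk/ (/sk/ is the longest suffix that is a licit onset).
σ5/σ6 boundary: /bsk/ splits as /b/ + /sk/ (/sk/ is the longest suffix that is a licit onset).
Result: fefk.zu.fes.sfebk.skab.ski.
Syllable 6 is /ski/: onset /sk/, nucleus /i/, coda ∅.

none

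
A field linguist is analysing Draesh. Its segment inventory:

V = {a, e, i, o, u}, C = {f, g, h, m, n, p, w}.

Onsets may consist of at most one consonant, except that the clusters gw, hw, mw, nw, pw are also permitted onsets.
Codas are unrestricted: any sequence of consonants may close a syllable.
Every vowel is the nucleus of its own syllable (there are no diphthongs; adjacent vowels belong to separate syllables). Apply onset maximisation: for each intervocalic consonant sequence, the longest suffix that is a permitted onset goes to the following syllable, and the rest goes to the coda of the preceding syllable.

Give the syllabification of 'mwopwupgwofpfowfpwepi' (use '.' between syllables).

mwo.pwup.gwofp.fowf.pwe.pi

The vowels are o, u, o, o, e, i — 6 nuclei, so 6 syllables.
/o…u/ gap (V1→V2): /pw/ is a licit onset in full, so it all attaches to the next syllable.
/u…o/ gap (V2→V3): /pgw/ splits as /p/ + /gw/ (/gw/ is the longest suffix that is a licit onset).
/o…o/ gap (V3→V4): /fpf/ splits as /fp/ + /f/ (/f/ is the longest suffix that is a licit onset).
/o…e/ gap (V4→V5): /wfpw/; trying suffixes from longest down, /pw/ is the first permitted one, so coda /wf/ | onset /pw/.
/e…i/ gap (V5→V6): /p/ → onset of the next syllable (single consonants are always licit onsets).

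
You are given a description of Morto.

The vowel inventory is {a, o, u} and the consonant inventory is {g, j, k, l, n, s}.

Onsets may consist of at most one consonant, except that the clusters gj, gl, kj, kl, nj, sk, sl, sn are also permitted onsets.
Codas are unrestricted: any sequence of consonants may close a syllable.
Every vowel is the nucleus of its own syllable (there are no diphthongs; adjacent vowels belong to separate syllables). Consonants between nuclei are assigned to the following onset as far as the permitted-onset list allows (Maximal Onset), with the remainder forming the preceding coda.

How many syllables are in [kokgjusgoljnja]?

Vowels present: o, u, o, a; each is a nucleus, giving 4 syllables.

4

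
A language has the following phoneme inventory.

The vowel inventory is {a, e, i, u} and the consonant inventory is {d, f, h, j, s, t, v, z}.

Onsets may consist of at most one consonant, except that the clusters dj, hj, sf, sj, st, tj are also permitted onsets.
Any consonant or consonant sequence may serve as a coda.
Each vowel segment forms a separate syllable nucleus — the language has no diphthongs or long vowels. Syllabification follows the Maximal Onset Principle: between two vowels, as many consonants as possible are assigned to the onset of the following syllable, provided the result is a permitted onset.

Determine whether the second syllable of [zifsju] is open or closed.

open

The vowels are i, u — 2 nuclei, so 2 syllables.
Between /i/ (V1) and /u/ (V2): /fsj/ — longest licit onset from the right is /sj/, leaving /f/ as coda.
Putting it together: zif.sju.
Syllable 2 is /sju/; it ends in its nucleus with no coda, so it is open.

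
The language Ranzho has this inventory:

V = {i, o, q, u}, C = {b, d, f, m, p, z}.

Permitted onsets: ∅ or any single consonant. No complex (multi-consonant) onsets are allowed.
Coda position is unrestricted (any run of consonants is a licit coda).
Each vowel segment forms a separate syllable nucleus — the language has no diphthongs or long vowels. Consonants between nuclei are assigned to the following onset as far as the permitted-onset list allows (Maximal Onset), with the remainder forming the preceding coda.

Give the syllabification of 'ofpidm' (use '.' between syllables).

The vowels are o, i — 2 nuclei, so 2 syllables.
Between /o/ (V1) and /i/ (V2): /fp/; trying suffixes from longest down, /p/ is the first permitted one, so coda /f/ | onset /p/.

of.pidm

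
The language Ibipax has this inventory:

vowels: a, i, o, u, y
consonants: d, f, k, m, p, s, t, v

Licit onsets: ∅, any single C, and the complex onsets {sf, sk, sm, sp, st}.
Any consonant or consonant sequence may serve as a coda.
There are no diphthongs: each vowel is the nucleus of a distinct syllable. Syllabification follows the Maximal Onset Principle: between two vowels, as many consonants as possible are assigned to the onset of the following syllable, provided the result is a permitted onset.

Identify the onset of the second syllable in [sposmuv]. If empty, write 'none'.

Nuclei (vowels): o, u → 2 syllables.
/o…u/ gap (V1→V2): /sm/ is a licit onset in full, so it all attaches to the next syllable.
Result: spo.smuv.
Syllable 2 is /smuv/: onset /sm/, nucleus /u/, coda /v/.

sm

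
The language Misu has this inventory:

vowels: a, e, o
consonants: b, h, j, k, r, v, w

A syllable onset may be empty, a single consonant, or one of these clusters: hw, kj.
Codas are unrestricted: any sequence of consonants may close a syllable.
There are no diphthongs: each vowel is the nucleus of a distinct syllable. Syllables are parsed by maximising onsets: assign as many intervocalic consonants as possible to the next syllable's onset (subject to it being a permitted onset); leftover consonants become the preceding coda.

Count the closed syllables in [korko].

Nuclei (vowels): o, o → 2 syllables.
Between /o/ (V1) and /o/ (V2): /rk/ — longest licit onset from the right is /k/, leaving /r/ as coda.
Syllabification: kor.ko.
Classifying each syllable: /kor/ (closed), /ko/ (open).
Closed syllables: 1.

1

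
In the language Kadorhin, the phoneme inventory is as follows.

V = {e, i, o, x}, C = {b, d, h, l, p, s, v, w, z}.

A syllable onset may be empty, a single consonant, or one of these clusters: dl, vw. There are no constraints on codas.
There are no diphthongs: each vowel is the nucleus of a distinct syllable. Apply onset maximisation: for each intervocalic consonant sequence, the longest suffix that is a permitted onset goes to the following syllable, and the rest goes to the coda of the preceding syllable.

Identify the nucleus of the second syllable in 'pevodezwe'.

o

Vowels present: e, o, e, e; each is a nucleus, giving 4 syllables.
The second nucleus (vowel 2 from the left) is /o/.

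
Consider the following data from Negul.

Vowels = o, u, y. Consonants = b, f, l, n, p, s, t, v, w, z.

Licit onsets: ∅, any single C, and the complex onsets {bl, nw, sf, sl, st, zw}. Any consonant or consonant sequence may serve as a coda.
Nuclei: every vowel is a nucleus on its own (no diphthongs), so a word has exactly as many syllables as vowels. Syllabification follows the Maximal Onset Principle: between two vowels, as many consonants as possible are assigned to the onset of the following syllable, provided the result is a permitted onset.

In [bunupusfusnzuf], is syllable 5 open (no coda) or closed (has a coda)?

closed

Nuclei (vowels): u, u, u, u, u → 5 syllables.
/u…u/ gap (V1→V2): just /n/ — single C goes to the following onset.
/u…u/ gap (V2→V3): /p/ is a single consonant, so it becomes the next onset.
/u…u/ gap (V3→V4): /sf/ — entire cluster is a permitted onset → onset /sf/, coda ∅.
/u…u/ gap (V4→V5): /snz/; trying suffixes from longest down, /z/ is the first permitted one, so coda /sn/ | onset /z/.
So the parse is bu.nu.pu.sfusn.zuf.
Syllable 5 is /zuf/ with coda /f/, so it is closed.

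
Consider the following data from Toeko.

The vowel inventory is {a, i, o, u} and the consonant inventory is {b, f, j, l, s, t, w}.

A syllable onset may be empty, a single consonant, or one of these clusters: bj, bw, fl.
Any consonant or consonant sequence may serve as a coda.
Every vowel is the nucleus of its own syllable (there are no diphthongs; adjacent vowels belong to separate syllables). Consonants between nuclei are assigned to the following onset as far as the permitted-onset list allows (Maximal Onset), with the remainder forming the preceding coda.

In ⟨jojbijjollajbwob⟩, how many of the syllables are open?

Nuclei (vowels): o, i, o, a, o → 5 syllables.
Between /o/ (V1) and /i/ (V2): /jb/ — longest licit onset from the right is /b/, leaving /j/ as coda.
Between /i/ (V2) and /o/ (V3): /jj/; trying suffixes from longest down, /j/ is the first permitted one, so coda /j/ | onset /j/.
Between /o/ (V3) and /a/ (V4): /ll/; trying suffixes from longest down, /l/ is the first permitted one, so coda /l/ | onset /l/.
Between /a/ (V4) and /o/ (V5): /jbw/ — longest licit onset from the right is /bw/, leaving /j/ as coda.
Putting it together: joj.bij.jol.laj.bwob.
Classifying each syllable: /joj/ (closed), /bij/ (closed), /jol/ (closed), /laj/ (closed), /bwob/ (closed).
Open syllables: 0.

0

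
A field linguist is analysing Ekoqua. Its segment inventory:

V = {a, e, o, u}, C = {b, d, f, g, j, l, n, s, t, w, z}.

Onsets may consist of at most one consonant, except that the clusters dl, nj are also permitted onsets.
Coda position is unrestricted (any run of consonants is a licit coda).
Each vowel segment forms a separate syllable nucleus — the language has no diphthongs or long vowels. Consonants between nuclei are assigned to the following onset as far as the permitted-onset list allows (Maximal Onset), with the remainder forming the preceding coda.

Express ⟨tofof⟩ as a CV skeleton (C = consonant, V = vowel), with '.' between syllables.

CV.CVC

Vowels present: o, o; each is a nucleus, giving 2 syllables.
/o…o/ gap (V1→V2): /f/ → onset of the next syllable (single consonants are always licit onsets).
Result: to.fof.
Mapping each syllable to C/V: /to/ → CV, /fof/ → CVC.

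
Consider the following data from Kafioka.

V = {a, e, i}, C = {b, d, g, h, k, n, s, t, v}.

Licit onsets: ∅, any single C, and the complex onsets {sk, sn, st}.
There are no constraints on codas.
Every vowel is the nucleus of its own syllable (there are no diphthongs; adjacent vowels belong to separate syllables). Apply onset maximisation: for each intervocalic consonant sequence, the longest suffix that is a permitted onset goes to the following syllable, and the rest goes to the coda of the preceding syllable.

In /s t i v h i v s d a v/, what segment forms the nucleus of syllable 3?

a

The vowels are i, i, a — 3 nuclei, so 3 syllables.
The third nucleus (vowel 3 from the left) is /a/.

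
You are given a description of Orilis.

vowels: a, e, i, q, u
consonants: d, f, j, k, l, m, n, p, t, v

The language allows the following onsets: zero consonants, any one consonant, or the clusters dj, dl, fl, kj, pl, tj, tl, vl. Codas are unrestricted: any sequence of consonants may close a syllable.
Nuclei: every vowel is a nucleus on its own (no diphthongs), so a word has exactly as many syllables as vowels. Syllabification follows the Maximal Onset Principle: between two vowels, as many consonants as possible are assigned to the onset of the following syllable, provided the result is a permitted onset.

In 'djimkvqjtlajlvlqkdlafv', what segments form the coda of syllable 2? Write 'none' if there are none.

Vowels present: i, q, a, q, a; each is a nucleus, giving 5 syllables.
/i…q/ gap (V1→V2): /mkv/; trying suffixes from longest down, /v/ is the first permitted one, so coda /mk/ | onset /v/.
/q…a/ gap (V2→V3): /jtl/ splits as /j/ + /tl/ (/tl/ is the longest suffix that is a licit onset).
/a…q/ gap (V3→V4): cluster /jlvl/ — the longest permitted-onset suffix is /vl/; onset = /vl/, preceding coda = /jl/.
/q…a/ gap (V4→V5): cluster /kdl/ — the longest permitted-onset suffix is /dl/; onset = /dl/, preceding coda = /k/.
Result: djimk.vqj.tlajl.vlqk.dlafv.
Syllable 2 is /vqj/: onset /v/, nucleus /q/, coda /j/.

j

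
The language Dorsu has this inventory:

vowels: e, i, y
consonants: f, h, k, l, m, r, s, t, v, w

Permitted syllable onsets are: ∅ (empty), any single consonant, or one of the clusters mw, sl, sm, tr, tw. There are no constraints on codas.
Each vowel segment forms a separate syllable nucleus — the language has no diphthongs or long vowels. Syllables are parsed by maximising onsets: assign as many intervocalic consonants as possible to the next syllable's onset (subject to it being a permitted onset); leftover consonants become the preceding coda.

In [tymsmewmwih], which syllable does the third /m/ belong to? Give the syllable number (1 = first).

3

Vowels present: y, e, i; each is a nucleus, giving 3 syllables.
/y…e/ gap (V1→V2): /msm/; trying suffixes from longest down, /sm/ is the first permitted one, so coda /m/ | onset /sm/.
/e…i/ gap (V2→V3): cluster /wmw/ — the longest permitted-onset suffix is /mw/; onset = /mw/, preceding coda = /w/.
Putting it together: tym.smew.mwih.
The third /m/ is in the onset of syllable 3 (/mwih/).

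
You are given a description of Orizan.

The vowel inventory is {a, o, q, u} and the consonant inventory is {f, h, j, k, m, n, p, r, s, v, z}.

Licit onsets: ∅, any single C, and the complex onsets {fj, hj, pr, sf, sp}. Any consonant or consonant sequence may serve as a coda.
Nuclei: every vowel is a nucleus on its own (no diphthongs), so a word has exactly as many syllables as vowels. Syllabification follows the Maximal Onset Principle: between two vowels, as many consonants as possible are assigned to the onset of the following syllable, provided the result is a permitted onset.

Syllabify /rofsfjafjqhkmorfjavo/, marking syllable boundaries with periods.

Nuclei (vowels): o, a, q, o, a, o → 6 syllables.
σ1/σ2 boundary: /fsfj/; trying suffixes from longest down, /fj/ is the first permitted one, so coda /fs/ | onset /fj/.
σ2/σ3 boundary: /fj/ — entire cluster is a permitted onset → onset /fj/, coda ∅.
σ3/σ4 boundary: /hkm/ splits as /hk/ + /m/ (/m/ is the longest suffix that is a licit onset).
σ4/σ5 boundary: cluster /rfj/ — the longest permitted-onset suffix is /fj/; onset = /fj/, preceding coda = /r/.
σ5/σ6 boundary: just /v/ — single C goes to the following onset.

rofs.fja.fjqhk.mor.fja.vo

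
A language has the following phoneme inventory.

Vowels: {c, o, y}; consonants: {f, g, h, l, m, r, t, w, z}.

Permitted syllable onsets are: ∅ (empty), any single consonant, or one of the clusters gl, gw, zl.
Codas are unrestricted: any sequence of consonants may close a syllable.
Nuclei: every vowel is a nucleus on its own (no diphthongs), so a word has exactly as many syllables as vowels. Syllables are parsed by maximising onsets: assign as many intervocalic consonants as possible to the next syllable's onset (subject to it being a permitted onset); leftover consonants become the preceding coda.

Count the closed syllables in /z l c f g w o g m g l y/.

Vowels present: c, o, y; each is a nucleus, giving 3 syllables.
/c…o/ gap (V1→V2): /fgw/ splits as /f/ + /gw/ (/gw/ is the longest suffix that is a licit onset).
/o…y/ gap (V2→V3): cluster /gmgl/ — the longest permitted-onset suffix is /gl/; onset = /gl/, preceding coda = /gm/.
So the parse is zlcf.gwogm.gly.
Classifying each syllable: /zlcf/ (closed), /gwogm/ (closed), /gly/ (open).
Closed syllables: 2.

2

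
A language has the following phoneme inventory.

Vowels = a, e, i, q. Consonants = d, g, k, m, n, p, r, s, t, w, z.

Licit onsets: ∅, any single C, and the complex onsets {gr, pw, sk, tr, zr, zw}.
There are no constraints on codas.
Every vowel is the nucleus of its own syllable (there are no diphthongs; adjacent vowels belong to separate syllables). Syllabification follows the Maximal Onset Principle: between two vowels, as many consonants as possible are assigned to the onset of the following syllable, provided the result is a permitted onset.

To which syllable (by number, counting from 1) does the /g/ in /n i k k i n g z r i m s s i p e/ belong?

2

Vowels present: i, i, i, i, e; each is a nucleus, giving 5 syllables.
V1 /i/ – V2 /i/: /kk/; trying suffixes from longest down, /k/ is the first permitted one, so coda /k/ | onset /k/.
V2 /i/ – V3 /i/: /ngzr/ splits as /ng/ + /zr/ (/zr/ is the longest suffix that is a licit onset).
V3 /i/ – V4 /i/: cluster /mss/ — the longest permitted-onset suffix is /s/; onset = /s/, preceding coda = /ms/.
V4 /i/ – V5 /e/: /p/ is a single consonant, so it becomes the next onset.
So the parse is nik.king.zrims.si.pe.
The /g/ is in the coda of syllable 2 (/king/).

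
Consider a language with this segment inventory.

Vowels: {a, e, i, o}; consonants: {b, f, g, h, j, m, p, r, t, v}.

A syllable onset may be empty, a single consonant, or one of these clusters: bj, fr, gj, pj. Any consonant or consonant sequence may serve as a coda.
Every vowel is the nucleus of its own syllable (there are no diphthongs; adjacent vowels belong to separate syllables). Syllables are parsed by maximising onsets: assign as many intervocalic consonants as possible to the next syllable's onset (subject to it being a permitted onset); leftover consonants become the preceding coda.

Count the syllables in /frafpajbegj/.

3

Vowels present: a, a, e; each is a nucleus, giving 3 syllables.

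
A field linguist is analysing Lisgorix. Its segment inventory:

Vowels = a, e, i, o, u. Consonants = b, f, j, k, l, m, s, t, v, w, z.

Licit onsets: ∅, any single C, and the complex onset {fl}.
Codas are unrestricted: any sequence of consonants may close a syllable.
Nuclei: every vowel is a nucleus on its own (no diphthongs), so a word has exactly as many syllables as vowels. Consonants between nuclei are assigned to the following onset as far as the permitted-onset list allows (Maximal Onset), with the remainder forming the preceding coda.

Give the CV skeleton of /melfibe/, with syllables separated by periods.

Nuclei (vowels): e, i, e → 3 syllables.
/e…i/ gap (V1→V2): /lf/ splits as /l/ + /f/ (/f/ is the longest suffix that is a licit onset).
/i…e/ gap (V2→V3): /b/ is a single consonant, so it becomes the next onset.
So the parse is mel.fi.be.
Mapping each syllable to C/V: /mel/ → CVC, /fi/ → CV, /be/ → CV.

CVC.CV.CV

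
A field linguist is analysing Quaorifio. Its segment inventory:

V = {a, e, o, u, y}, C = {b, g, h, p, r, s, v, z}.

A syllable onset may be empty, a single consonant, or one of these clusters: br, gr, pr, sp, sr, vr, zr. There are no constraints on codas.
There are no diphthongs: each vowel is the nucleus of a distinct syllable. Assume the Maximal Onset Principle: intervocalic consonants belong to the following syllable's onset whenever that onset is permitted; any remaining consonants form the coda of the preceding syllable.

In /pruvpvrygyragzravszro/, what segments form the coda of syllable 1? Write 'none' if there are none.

The vowels are u, y, y, a, a, o — 6 nuclei, so 6 syllables.
/u…y/ gap (V1→V2): /vpvr/ splits as /vp/ + /vr/ (/vr/ is the longest suffix that is a licit onset).
/y…y/ gap (V2→V3): just /g/ — single C goes to the following onset.
/y…a/ gap (V3→V4): /r/ is a single consonant, so it becomes the next onset.
/a…a/ gap (V4→V5): /gzr/ splits as /g/ + /zr/ (/zr/ is the longest suffix that is a licit onset).
/a…o/ gap (V5→V6): /vszr/; trying suffixes from longest down, /zr/ is the first permitted one, so coda /vs/ | onset /zr/.
Result: pruvp.vry.gy.rag.zravs.zro.
Syllable 1 is /pruvp/: onset /pr/, nucleus /u/, coda /vp/.

vp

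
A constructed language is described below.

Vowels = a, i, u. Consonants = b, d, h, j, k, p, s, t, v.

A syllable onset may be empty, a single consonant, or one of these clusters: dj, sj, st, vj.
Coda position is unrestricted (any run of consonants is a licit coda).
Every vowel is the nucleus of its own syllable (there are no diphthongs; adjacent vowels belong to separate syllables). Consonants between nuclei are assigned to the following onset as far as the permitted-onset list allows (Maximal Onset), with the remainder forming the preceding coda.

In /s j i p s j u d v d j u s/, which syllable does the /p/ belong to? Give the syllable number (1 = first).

Nuclei (vowels): i, u, u → 3 syllables.
/i…u/ gap (V1→V2): cluster /psj/ — the longest permitted-onset suffix is /sj/; onset = /sj/, preceding coda = /p/.
/u…u/ gap (V2→V3): /dvdj/ — longest licit onset from the right is /dj/, leaving /dv/ as coda.
Syllabification: sjip.sjudv.djus.
The /p/ is in the coda of syllable 1 (/sjip/).

1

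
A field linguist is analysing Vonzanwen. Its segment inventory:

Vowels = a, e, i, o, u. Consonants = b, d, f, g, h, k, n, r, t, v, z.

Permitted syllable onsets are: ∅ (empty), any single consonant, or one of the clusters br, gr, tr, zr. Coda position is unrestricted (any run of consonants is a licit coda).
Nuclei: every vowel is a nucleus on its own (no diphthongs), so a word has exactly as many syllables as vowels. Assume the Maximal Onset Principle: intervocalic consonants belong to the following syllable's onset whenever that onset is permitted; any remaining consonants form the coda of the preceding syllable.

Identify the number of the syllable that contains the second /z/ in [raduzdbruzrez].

Vowels present: a, u, u, e; each is a nucleus, giving 4 syllables.
Between /a/ (V1) and /u/ (V2): /d/ is a single consonant, so it becomes the next onset.
Between /u/ (V2) and /u/ (V3): cluster /zdbr/ — the longest permitted-onset suffix is /br/; onset = /br/, preceding coda = /zd/.
Between /u/ (V3) and /e/ (V4): /zr/ is a licit onset in full, so it all attaches to the next syllable.
So the parse is ra.duzd.bru.zrez.
The second /z/ is in the onset of syllable 4 (/zrez/).

4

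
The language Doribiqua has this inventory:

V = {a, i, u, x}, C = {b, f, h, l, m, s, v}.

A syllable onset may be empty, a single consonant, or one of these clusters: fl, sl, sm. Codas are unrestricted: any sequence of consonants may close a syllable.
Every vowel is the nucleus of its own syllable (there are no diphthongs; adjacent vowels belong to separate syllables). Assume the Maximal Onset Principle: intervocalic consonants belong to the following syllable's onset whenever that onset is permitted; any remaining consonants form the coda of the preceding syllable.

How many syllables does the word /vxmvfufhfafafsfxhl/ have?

5

Nuclei (vowels): x, u, a, a, x → 5 syllables.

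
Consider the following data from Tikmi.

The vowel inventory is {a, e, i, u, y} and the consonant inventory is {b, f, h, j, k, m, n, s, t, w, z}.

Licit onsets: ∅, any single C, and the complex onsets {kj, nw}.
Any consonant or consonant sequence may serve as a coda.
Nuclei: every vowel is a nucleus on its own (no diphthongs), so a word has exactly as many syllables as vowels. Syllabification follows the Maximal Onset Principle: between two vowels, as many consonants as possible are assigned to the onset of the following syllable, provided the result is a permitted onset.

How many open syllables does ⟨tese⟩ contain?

2

Vowels present: e, e; each is a nucleus, giving 2 syllables.
σ1/σ2 boundary: /s/ → onset of the next syllable (single consonants are always licit onsets).
Putting it together: te.se.
Classifying each syllable: /te/ (open), /se/ (open).
Open syllables: 2.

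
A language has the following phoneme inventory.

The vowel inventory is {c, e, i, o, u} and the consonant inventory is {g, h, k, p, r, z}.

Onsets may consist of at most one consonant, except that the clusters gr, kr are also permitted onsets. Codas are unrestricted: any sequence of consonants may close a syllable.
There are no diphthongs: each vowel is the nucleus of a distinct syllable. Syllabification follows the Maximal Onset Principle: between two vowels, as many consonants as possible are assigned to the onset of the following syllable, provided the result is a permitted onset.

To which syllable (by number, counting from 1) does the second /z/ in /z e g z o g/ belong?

2

Vowels present: e, o; each is a nucleus, giving 2 syllables.
σ1/σ2 boundary: /gz/ splits as /g/ + /z/ (/z/ is the longest suffix that is a licit onset).
So the parse is zeg.zog.
The second /z/ is in the onset of syllable 2 (/zog/).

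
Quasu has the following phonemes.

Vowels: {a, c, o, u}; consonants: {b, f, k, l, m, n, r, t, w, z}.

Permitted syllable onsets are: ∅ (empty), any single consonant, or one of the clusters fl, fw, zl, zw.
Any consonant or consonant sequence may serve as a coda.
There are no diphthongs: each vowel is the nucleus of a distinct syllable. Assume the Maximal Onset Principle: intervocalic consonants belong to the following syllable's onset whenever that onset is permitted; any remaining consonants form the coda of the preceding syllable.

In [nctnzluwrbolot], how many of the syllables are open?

1

Nuclei (vowels): c, u, o, o → 4 syllables.
/c…u/ gap (V1→V2): /tnzl/ splits as /tn/ + /zl/ (/zl/ is the longest suffix that is a licit onset).
/u…o/ gap (V2→V3): /wrb/; trying suffixes from longest down, /b/ is the first permitted one, so coda /wr/ | onset /b/.
/o…o/ gap (V3→V4): /l/ → onset of the next syllable (single consonants are always licit onsets).
So the parse is nctn.zluwr.bo.lot.
Classifying each syllable: /nctn/ (closed), /zluwr/ (closed), /bo/ (open), /lot/ (closed).
Open syllables: 1.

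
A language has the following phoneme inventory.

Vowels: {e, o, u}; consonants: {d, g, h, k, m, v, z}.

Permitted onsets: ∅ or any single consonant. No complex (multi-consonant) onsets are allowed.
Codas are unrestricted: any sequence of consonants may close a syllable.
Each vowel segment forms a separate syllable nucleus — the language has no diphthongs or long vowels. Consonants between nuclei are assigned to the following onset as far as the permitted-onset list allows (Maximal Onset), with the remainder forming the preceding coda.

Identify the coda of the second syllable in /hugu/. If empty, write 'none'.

Vowels present: u, u; each is a nucleus, giving 2 syllables.
/u…u/ gap (V1→V2): /g/ → onset of the next syllable (single consonants are always licit onsets).
Result: hu.gu.
Syllable 2 is /gu/: onset /g/, nucleus /u/, coda ∅.

none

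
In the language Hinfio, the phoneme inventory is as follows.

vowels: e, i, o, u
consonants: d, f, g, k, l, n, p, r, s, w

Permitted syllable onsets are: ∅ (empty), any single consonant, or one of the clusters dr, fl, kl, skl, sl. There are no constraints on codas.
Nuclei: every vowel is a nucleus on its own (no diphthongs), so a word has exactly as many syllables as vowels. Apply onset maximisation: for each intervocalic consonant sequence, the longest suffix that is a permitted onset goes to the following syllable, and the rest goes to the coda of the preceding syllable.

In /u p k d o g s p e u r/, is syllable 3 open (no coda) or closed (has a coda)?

Nuclei (vowels): u, o, e, u → 4 syllables.
σ1/σ2 boundary: /pkd/; trying suffixes from longest down, /d/ is the first permitted one, so coda /pk/ | onset /d/.
σ2/σ3 boundary: /gsp/ — longest licit onset from the right is /p/, leaving /gs/ as coda.
σ3/σ4 boundary: no consonants, so the boundary falls immediately after /e/.
Putting it together: upk.dogs.pe.ur.
Syllable 3 is /pe/; it ends in its nucleus with no coda, so it is open.

open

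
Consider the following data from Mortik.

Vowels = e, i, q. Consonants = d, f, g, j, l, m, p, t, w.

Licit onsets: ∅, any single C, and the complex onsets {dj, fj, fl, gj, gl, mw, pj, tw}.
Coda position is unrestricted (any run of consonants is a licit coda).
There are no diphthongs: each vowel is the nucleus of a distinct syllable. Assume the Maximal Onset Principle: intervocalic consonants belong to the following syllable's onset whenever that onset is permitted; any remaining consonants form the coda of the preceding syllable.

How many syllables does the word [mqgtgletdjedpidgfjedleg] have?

6

The vowels are q, e, e, i, e, e — 6 nuclei, so 6 syllables.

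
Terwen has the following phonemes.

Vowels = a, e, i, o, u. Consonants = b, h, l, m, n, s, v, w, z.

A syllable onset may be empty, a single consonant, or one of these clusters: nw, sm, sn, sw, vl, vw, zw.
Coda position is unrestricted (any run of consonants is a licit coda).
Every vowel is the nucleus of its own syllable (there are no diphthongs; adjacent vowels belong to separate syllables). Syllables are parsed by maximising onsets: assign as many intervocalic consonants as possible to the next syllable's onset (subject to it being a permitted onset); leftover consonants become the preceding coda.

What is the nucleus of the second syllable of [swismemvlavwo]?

e

Nuclei (vowels): i, e, a, o → 4 syllables.
The second nucleus (vowel 2 from the left) is /e/.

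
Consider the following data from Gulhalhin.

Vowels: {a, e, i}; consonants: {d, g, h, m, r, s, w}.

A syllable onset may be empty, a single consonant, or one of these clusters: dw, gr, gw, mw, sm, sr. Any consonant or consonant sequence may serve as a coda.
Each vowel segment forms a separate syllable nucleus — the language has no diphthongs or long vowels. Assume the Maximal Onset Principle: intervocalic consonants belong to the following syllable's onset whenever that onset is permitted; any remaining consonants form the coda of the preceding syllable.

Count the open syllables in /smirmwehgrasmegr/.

1

Nuclei (vowels): i, e, a, e → 4 syllables.
/i…e/ gap (V1→V2): /rmw/ — longest licit onset from the right is /mw/, leaving /r/ as coda.
/e…a/ gap (V2→V3): /hgr/; trying suffixes from longest down, /gr/ is the first permitted one, so coda /h/ | onset /gr/.
/a…e/ gap (V3→V4): cluster /sm/ — /sm/ is itself a permitted onset, so the whole cluster goes right; preceding coda = ∅.
Result: smir.mweh.gra.smegr.
Classifying each syllable: /smir/ (closed), /mweh/ (closed), /gra/ (open), /smegr/ (closed).
Open syllables: 1.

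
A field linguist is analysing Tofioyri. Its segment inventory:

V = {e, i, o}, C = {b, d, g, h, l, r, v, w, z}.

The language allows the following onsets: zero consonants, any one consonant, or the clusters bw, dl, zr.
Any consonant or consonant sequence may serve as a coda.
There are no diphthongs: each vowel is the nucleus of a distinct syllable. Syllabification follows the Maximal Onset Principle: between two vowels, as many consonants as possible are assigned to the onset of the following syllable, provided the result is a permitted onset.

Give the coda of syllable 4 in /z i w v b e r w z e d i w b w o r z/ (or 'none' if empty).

w

Vowels present: i, e, e, i, o; each is a nucleus, giving 5 syllables.
/i…e/ gap (V1→V2): /wvb/; trying suffixes from longest down, /b/ is the first permitted one, so coda /wv/ | onset /b/.
/e…e/ gap (V2→V3): cluster /rwz/ — the longest permitted-onset suffix is /z/; onset = /z/, preceding coda = /rw/.
/e…i/ gap (V3→V4): just /d/ — single C goes to the following onset.
/i…o/ gap (V4→V5): /wbw/ — longest licit onset from the right is /bw/, leaving /w/ as coda.
So the parse is ziwv.berw.ze.diw.bworz.
Syllable 4 is /diw/: onset /d/, nucleus /i/, coda /w/.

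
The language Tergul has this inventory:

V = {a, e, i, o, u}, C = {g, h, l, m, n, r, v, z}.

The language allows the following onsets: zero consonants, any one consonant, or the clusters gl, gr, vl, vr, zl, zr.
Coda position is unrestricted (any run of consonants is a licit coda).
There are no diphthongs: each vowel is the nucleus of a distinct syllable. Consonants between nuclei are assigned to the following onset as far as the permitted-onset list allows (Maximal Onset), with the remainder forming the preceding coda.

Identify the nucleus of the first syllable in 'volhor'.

Nuclei (vowels): o, o → 2 syllables.
The first nucleus (vowel 1 from the left) is /o/.

o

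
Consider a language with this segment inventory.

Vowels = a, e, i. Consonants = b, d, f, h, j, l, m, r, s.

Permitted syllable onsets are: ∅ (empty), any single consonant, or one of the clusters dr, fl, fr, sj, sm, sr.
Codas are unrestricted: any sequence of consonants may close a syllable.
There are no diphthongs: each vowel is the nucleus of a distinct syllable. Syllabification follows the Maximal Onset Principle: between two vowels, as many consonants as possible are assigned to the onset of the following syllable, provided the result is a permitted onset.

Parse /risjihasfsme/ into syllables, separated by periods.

Vowels present: i, i, a, e; each is a nucleus, giving 4 syllables.
σ1/σ2 boundary: cluster /sj/ — /sj/ is itself a permitted onset, so the whole cluster goes right; preceding coda = ∅.
σ2/σ3 boundary: just /h/ — single C goes to the following onset.
σ3/σ4 boundary: cluster /sfsm/ — the longest permitted-onset suffix is /sm/; onset = /sm/, preceding coda = /sf/.

ri.sji.hasf.sme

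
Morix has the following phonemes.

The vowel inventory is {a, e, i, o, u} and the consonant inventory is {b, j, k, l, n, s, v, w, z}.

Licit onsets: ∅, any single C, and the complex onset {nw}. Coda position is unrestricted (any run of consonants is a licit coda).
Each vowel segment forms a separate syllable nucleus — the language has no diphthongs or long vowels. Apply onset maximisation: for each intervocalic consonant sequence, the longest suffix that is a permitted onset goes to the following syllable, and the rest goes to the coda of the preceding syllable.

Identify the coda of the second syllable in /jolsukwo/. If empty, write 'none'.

k

Vowels present: o, u, o; each is a nucleus, giving 3 syllables.
Between /o/ (V1) and /u/ (V2): /ls/; trying suffixes from longest down, /s/ is the first permitted one, so coda /l/ | onset /s/.
Between /u/ (V2) and /o/ (V3): /kw/ splits as /k/ + /w/ (/w/ is the longest suffix that is a licit onset).
Syllabification: jol.suk.wo.
Syllable 2 is /suk/: onset /s/, nucleus /u/, coda /k/.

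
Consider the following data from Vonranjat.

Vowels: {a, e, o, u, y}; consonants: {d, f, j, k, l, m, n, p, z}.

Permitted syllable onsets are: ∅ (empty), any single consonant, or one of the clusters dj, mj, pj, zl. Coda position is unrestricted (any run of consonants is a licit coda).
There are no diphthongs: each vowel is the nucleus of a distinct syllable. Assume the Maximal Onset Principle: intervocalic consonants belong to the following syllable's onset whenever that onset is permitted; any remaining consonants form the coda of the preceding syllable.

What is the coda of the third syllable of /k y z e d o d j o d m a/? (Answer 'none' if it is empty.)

none

The vowels are y, e, o, o, a — 5 nuclei, so 5 syllables.
Between /y/ (V1) and /e/ (V2): just /z/ — single C goes to the following onset.
Between /e/ (V2) and /o/ (V3): /d/ → onset of the next syllable (single consonants are always licit onsets).
Between /o/ (V3) and /o/ (V4): /dj/ — entire cluster is a permitted onset → onset /dj/, coda ∅.
Between /o/ (V4) and /a/ (V5): /dm/; trying suffixes from longest down, /m/ is the first permitted one, so coda /d/ | onset /m/.
Putting it together: ky.ze.do.djod.ma.
Syllable 3 is /do/: onset /d/, nucleus /o/, coda ∅.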